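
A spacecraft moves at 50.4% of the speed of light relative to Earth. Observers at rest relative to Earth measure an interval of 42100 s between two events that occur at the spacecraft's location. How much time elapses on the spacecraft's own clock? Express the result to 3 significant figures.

γ = 1/√(1 − β²) = 1/√(1 − 0.254016) = 1/√0.745984 = 1/0.863704 = 1.1578.
The moving clock records proper time: Δτ = Δt/γ = 42100/1.1578 = 36400 s.

36400 s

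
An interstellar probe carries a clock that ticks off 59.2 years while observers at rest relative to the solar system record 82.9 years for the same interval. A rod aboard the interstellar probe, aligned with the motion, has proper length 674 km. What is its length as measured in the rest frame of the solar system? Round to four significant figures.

The time-dilation ratio gives γ = 82.9/59.2 = 1.40034.
The rod contracts by the same γ: 674 km / 1.40034 = 481.3 km.

481.3 km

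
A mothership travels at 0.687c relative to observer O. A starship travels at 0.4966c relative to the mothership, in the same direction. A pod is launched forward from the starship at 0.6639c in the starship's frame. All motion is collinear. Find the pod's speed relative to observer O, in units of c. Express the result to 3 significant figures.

Apply u = (u'+v)/(1+u'v) twice. Pod in the mothership frame: (0.6639+0.4966)/(1+0.6639·0.4966) = 1.1605/1.32969274 = 0.87276c.
That velocity, transformed to the rest frame of observer O: (0.87276+0.687)/(1+0.87276·0.687) = 1.55976/1.59958612 = 0.9751c.

0.975c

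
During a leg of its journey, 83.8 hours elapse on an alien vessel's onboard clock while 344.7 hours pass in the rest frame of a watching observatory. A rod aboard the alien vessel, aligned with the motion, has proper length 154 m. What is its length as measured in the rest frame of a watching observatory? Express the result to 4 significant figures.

37.44 m

From Δt = γΔτ: γ = 344.7/83.8 = 4.11337.
L = L₀/γ = 154/4.11337 = 37.44 m.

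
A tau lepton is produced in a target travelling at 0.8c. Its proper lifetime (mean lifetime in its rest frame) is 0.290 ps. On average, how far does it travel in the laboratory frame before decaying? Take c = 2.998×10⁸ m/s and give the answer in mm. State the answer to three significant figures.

With β = 0.8, γ = 1/√(1 − 0.8²) = 1/√0.36 = 1.6667.
Lab-frame lifetime: Δt = γτ = 1.6667 × 0.290 ps = 0.48334 ps.
Distance: d = vΔt = 0.8 × 2.998×10⁸ m/s × 4.8334×10^-13 s = 1.16×10^-4 m = 0.116 mm.

0.116 mm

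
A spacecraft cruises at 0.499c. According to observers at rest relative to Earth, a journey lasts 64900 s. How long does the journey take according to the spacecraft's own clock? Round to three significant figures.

β² = 0.249001, so γ = 1/√0.750999 = 1.1539.
The spacecraft's clock runs slow as seen from Earth, so Δτ = Δt/γ = 64900/1.1539 = 56200 s.

56200 s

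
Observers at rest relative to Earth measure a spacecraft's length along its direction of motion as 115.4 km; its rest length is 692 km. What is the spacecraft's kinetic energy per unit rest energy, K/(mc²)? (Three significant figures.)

5.00

From L = L₀/γ: γ = 692/115.4 = 5.99653.
K/(mc²) = γ − 1 = 5.99653 − 1 = 5.00.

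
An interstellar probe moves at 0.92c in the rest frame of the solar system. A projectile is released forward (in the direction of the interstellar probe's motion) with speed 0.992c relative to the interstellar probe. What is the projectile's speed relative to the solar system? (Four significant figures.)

0.9997c

Relativistic velocity addition: u = (u' + v)/(1 + u'v/c²), with u' = 0.992c and v = 0.92c.
Numerator: 0.992 + 0.92 = 1.912. Denominator: 1 + (0.992)(0.92) = 1.91264.
u = 1.912/1.91264 = 0.99967, so the speed is 0.9997c.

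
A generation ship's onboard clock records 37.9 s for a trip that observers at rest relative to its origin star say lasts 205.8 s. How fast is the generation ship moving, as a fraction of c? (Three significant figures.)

γ = Δt/Δτ = 205.8/37.9 = 5.4301.
β = √(1 − 1/γ²) = √(1 − 0.0339144) = √0.9660856 = 0.983.

0.983c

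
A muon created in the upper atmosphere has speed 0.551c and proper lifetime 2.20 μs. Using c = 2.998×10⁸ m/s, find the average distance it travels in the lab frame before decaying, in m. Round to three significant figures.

γ = 1/√(1 − β²) = 1/√(1 − 0.303601) = 1/√0.696399 = 1/0.834505 = 1.1983.
Lab-frame lifetime: Δt = γτ = 1.1983 × 2.20 μs = 2.6363 μs.
Distance: d = vΔt = 0.551 × 2.998×10⁸ m/s × 2.6363×10^-6 s = 435 m.

435 m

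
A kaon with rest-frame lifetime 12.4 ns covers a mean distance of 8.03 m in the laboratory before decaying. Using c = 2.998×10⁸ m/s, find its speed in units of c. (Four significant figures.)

d = βγcτ ⇒ βγ = d/(cτ) = 8.030 m / (3.71752 m) = 2.16.
β = (βγ)/√(1+(βγ)²) = 2.16/√5.6656 = 0.9075.

0.9075c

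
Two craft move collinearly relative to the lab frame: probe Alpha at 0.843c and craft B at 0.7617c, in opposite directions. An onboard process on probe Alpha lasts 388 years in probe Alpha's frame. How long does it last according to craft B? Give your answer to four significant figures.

1828 years

The velocity of probe Alpha relative to craft B is (0.843 + 0.7617)c / (1 + 0.843×0.7617) = 0.97722c; relative speed 0.97722c.
γ for this relative speed: γ = 1/√(1 − 0.954959) = 4.7119.
Probe Alpha's interval is proper; time dilation gives Δt_B = γΔτ = 4.7119 × 388 years = 1828 years.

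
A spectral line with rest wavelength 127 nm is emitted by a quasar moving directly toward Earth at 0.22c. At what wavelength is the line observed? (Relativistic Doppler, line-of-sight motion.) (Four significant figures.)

Relativistic Doppler for wavelength: λ_obs = λ_src · √((1−β)/(1+β)).
With β = 0.22: factor = √(0.78/1.22) = 0.79959.
λ_obs = 127 × 0.79959 = 101.5 nm.

101.5 nm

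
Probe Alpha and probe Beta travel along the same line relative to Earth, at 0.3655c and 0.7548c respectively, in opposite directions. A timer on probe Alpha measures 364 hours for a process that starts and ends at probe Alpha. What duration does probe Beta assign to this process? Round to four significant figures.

Speed of probe Alpha in probe Beta's frame: u = (v_A + v_B)/(1 + v_A v_B/c²) = (0.3655 + 0.7548)/(1 + 0.3655×0.7548) = 1.1203/1.2758794 = 0.87806; |u| = 0.87806c.
γ for this relative speed: γ = 1/√(1 − 0.770989) = 2.0896.
Probe Alpha's interval is proper; time dilation gives Δt_B = γΔτ = 2.0896 × 364 hours = 760.6 hours.

760.6 hours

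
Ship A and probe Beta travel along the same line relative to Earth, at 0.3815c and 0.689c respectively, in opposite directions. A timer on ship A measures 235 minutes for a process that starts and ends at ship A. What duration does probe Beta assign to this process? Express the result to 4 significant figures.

443.0 minutes

Speed of ship A in probe Beta's frame: u = (v_A + v_B)/(1 + v_A v_B/c²) = (0.3815 + 0.689)/(1 + 0.3815×0.689) = 1.0705/1.2628535 = 0.84768; |u| = 0.84768c.
γ for this relative speed: γ = 1/√(1 − 0.718561) = 1.885.
The clock on ship A records proper time, so probe Beta measures Δt = γΔτ = 1.885 × 235 = 443.0 minutes.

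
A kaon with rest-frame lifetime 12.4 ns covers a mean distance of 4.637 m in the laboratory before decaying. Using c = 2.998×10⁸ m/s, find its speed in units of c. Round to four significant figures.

0.7802c

d = βγcτ ⇒ βγ = d/(cτ) = 4.637 m / (3.71752 m) = 1.2473.
β = (βγ)/√(1+(βγ)²) = 1.2473/√2.55576 = 0.7802.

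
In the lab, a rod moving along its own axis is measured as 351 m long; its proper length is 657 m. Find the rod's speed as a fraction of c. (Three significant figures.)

0.845c

Length contraction gives γ = L₀/L = 657/351 = 1.8718.
β = √(1 − 1/γ²) = √0.714582 = 0.845.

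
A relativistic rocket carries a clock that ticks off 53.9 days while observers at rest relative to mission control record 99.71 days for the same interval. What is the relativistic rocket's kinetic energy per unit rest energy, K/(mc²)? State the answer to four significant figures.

0.8499

The time-dilation ratio gives γ = 99.71/53.9 = 1.84991.
K/(mc²) = γ − 1 = 1.84991 − 1 = 0.8499.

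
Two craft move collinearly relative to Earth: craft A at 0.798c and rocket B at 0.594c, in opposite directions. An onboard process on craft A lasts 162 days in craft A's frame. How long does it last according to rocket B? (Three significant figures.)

Transform craft A's velocity into rocket B's frame: (0.798 + 0.594)/(1 + 0.798·0.594) = 1.392/1.474012, so the relative speed is 0.94436c.
At |u| = 0.94436c, γ = (1 − 0.891816)^(−1/2) = 3.0403.
The clock on craft A records proper time, so rocket B measures Δt = γΔτ = 3.0403 × 162 = 493 days.

493 days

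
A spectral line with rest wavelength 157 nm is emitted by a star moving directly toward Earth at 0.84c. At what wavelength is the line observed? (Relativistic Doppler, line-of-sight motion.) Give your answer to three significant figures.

Relativistic Doppler for wavelength: λ_obs = λ_src · √((1−β)/(1+β)).
With β = 0.84: factor = √(0.16/1.84) = 0.29488.
λ_obs = 157 × 0.29488 = 46.3 nm.

46.3 nm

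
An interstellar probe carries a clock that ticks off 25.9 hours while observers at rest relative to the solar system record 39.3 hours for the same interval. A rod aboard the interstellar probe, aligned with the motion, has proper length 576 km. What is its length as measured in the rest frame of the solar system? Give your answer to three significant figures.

380 km

γ = Δt/Δτ = 39.3/25.9 = 1.51737.
The rod contracts by the same γ: 576 km / 1.51737 = 380 km.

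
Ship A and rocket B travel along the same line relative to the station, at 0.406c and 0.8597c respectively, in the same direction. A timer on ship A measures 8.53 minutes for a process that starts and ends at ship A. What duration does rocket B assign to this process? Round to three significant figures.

11.9 minutes

Speed of ship A in rocket B's frame: u = (v_A − v_B)/(1 − v_A v_B/c²) = (0.406 − 0.8597)/(1 − 0.406×0.8597) = −0.4537/0.6509618 = −0.69697; |u| = 0.69697c.
γ for this relative speed: γ = 1/√(1 − 0.485767) = 1.3945.
Ship A's interval is proper; time dilation gives Δt_B = γΔτ = 1.3945 × 8.53 minutes = 11.9 minutes.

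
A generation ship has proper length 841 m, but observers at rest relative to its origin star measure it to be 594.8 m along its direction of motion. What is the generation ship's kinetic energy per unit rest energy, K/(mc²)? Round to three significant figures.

Length contraction gives γ = L₀/L = 841/594.8 = 1.41392.
K/(mc²) = γ − 1 = 1.41392 − 1 = 0.414.

0.414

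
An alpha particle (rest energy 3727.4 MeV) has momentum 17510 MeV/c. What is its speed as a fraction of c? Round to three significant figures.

pc/(mc²) = 17510/3727.4 = 4.6976 = βγ = β/√(1−β²).
So β² = x²/(1 + x²) with x = 4.6976: x² = 22.0674, β² = 22.0674/23.0674 = 0.956649, β = 0.978.

0.978c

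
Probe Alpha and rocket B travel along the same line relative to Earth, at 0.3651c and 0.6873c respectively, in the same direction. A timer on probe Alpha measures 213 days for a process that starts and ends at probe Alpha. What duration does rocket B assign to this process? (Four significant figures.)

235.9 days

Speed of probe Alpha in rocket B's frame: u = (v_A − v_B)/(1 − v_A v_B/c²) = (0.3651 − 0.6873)/(1 − 0.3651×0.6873) = −0.3222/0.74906677 = −0.43014; |u| = 0.43014c.
γ for this relative speed: γ = 1/√(1 − 0.18502) = 1.1077.
The clock on probe Alpha records proper time, so rocket B measures Δt = γΔτ = 1.1077 × 213 = 235.9 days.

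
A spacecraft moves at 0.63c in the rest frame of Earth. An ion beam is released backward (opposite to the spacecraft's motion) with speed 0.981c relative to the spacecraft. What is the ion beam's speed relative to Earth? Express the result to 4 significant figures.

0.9189c

In units of c, u = (u' + v)/(1 + u'v) with u' = −0.981 and v = 0.63.
Numerator: −0.981 + 0.63 = −0.351. Denominator: 1 + (−0.981)(0.63) = 0.38197.
u = −0.351/0.38197 = −0.91892, so the speed is 0.9189c.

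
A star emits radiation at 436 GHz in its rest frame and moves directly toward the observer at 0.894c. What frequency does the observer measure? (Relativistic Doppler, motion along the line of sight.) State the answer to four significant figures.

1843 GHz

Relativistic Doppler (source moving toward): f_obs = f_src · √((1+β)/(1−β)).
With β = 0.894: factor = √(1.894/0.106) = 4.227.
f_obs = 436 × 4.227 = 1843 GHz.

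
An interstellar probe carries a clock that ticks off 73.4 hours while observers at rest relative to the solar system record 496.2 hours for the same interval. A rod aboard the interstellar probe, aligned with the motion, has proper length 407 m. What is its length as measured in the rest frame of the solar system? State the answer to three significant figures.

60.2 m

The time-dilation ratio gives γ = 496.2/73.4 = 6.76022.
The rod contracts by the same γ: 407 m / 6.76022 = 60.2 m.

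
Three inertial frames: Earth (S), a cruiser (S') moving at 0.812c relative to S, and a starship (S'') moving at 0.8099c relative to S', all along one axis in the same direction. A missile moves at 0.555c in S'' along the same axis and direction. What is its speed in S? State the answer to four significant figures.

Apply u = (u'+v)/(1+u'v) twice. Missile in the cruiser frame: (0.555+0.8099)/(1+0.555·0.8099) = 1.3649/1.4494945 = 0.94164c.
That velocity, transformed to the rest frame of Earth: (0.94164+0.812)/(1+0.94164·0.812) = 1.75364/1.76461168 = 0.99378c.

0.9938c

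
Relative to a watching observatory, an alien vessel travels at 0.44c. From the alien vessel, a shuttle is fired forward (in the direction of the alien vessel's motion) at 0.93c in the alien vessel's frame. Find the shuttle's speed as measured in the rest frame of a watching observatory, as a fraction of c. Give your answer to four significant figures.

0.9722c

In units of c, u = (u' + v)/(1 + u'v) with u' = 0.93 and v = 0.44.
Numerator: 0.93 + 0.44 = 1.37. Denominator: 1 + (0.93)(0.44) = 1.4092.
u = 1.37/1.4092 = 0.97218, so the speed is 0.9722c.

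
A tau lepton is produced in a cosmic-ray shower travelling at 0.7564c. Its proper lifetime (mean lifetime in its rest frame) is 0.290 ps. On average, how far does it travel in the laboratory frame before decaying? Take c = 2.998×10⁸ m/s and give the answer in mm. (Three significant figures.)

β² = 0.57214096, so γ = 1/√0.42785904 = 1.5288.
Lab-frame lifetime: Δt = γτ = 1.5288 × 0.290 ps = 0.44335 ps.
Distance: d = vΔt = 0.7564 × 2.998×10⁸ m/s × 4.4335×10^-13 s = 1.01×10^-4 m = 0.101 mm.

0.101 mm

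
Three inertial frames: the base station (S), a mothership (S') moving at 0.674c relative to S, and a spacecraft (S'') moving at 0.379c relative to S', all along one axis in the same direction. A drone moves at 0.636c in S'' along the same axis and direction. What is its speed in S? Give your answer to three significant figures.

Apply u = (u'+v)/(1+u'v) twice. Drone in the mothership frame: (0.636+0.379)/(1+0.636·0.379) = 1.015/1.241044 = 0.81786c.
That velocity, transformed to the rest frame of the base station: (0.81786+0.674)/(1+0.81786·0.674) = 1.49186/1.55123764 = 0.96172c.

0.962c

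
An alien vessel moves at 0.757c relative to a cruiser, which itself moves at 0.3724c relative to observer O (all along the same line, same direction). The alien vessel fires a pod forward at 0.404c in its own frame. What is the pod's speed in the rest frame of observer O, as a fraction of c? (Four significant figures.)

0.9477c

Apply u = (u'+v)/(1+u'v) twice. Pod in the cruiser frame: (0.404+0.757)/(1+0.404·0.757) = 1.161/1.305828 = 0.88909c.
That velocity, transformed to the rest frame of observer O: (0.88909+0.3724)/(1+0.88909·0.3724) = 1.26149/1.331097116 = 0.94771c.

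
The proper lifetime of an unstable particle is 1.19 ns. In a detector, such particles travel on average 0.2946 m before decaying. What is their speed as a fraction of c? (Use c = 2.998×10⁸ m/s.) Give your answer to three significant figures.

Lab distance = (lab lifetime)·v = γτ·βc, so βγ = d/(cτ) = 0.2946/(2.998×10⁸ × 1.190×10^-9) = 0.82576.
With βγ = 0.82576: γ² = 1 + (βγ)² = 1.68188, and β = (βγ)/γ = 0.82576/1.29687 = 0.637.

0.637c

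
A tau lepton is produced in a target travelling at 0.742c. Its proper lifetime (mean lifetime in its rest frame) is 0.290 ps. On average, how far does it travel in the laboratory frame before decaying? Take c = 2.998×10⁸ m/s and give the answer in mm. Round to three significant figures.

γ = 1/√(1 − β²) = 1/√(1 − 0.550564) = 1/√0.449436 = 1/0.6704 = 1.4916.
Lab-frame lifetime: Δt = γτ = 1.4916 × 0.290 ps = 0.43256 ps.
Distance: d = vΔt = 0.742 × 2.998×10⁸ m/s × 4.3256×10^-13 s = 9.62×10^-5 m = 0.0962 mm.

0.0962 mm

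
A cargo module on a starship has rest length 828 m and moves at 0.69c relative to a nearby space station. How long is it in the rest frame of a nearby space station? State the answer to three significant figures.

599 m

γ = 1/√(1 − β²) = 1/√(1 − 0.4761) = 1/√0.5239 = 1/0.723809 = 1.3816.
Length contraction: L = L₀/γ = 828/1.3816 = 599 m.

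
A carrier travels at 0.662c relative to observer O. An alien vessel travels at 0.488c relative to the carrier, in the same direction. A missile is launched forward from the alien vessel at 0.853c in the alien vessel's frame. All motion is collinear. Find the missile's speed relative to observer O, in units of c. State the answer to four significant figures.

0.9890c

Compose velocities in two stages. Stage 1 (into S'): u₁ = (0.853+0.488)/(1+0.853×0.488) = 0.94686.
Stage 2 (into S): u = (0.94686+0.662)/(1+0.94686×0.662) = 0.98896, so the speed is 0.9890c.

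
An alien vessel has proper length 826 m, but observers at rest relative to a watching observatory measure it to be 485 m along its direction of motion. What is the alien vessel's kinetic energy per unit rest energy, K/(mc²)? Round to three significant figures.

0.703

Length contraction gives γ = L₀/L = 826/485 = 1.70309.
K/(mc²) = γ − 1 = 1.70309 − 1 = 0.703.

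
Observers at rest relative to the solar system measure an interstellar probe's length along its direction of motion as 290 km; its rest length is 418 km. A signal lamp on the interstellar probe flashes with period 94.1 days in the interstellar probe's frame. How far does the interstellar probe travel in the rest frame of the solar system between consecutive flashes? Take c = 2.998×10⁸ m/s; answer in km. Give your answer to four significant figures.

2.530×10^12 km

γ = L₀/L = 418/290 = 1.44138.
β = √(1 − 1/γ²) = 0.72019. Lab-frame period = γτ = 1.44138×94.1 days = 135.63 days. Distance = βc × γτ = 0.72019 × 2.998×10⁸ m/s × 11718432 s = 2.5302×10^15 m = 2.530×10^12 km.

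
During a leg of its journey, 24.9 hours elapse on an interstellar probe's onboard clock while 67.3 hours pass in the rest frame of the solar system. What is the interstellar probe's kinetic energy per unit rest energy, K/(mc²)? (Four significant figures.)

1.703

From Δt = γΔτ: γ = 67.3/24.9 = 2.70281.
K/(mc²) = γ − 1 = 2.70281 − 1 = 1.703.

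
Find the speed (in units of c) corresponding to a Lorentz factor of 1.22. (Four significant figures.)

0.5728c

β = √(1 − 1/γ²) = √(1 − 1/1.4884) = √0.328138 = 0.5728.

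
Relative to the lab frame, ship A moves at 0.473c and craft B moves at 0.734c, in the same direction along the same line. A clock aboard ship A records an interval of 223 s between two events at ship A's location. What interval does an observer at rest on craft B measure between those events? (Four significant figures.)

Transform ship A's velocity into craft B's frame: (0.473 − 0.734)/(1 − 0.473·0.734) = −0.261/0.652818, so the relative speed is 0.39981c.
At |u| = 0.39981c, γ = (1 − 0.159848)^(−1/2) = 1.091.
Ship A's interval is proper; time dilation gives Δt_B = γΔτ = 1.091 × 223 s = 243.3 s.

243.3 s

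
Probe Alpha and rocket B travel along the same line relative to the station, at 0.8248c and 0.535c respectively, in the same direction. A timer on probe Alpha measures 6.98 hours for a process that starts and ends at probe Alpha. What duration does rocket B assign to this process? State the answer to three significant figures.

Transform probe Alpha's velocity into rocket B's frame: (0.8248 − 0.535)/(1 − 0.8248·0.535) = 0.2898/0.558732, so the relative speed is 0.51867c.
γ for this relative speed: γ = 1/√(1 − 0.269019) = 1.1696.
Probe Alpha's interval is proper; time dilation gives Δt_B = γΔτ = 1.1696 × 6.98 hours = 8.16 hours.

8.16 hours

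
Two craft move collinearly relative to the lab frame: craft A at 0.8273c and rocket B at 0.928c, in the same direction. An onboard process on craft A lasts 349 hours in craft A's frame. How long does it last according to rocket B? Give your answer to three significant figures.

Transform craft A's velocity into rocket B's frame: (0.8273 − 0.928)/(1 − 0.8273·0.928) = −0.1007/0.2322656, so the relative speed is 0.43356c.
γ for this relative speed: γ = 1/√(1 − 0.187974) = 1.1097.
The clock on craft A records proper time, so rocket B measures Δt = γΔτ = 1.1097 × 349 = 387 hours.

387 hours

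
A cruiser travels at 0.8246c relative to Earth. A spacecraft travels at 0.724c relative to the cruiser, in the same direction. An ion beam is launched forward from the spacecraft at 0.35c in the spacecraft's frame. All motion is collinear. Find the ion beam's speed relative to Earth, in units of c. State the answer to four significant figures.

Compose velocities in two stages. Stage 1 (into S'): u₁ = (0.35+0.724)/(1+0.35×0.724) = 0.85687.
Stage 2 (into S): u = (0.85687+0.8246)/(1+0.85687×0.8246) = 0.98529, so the speed is 0.9853c.

0.9853c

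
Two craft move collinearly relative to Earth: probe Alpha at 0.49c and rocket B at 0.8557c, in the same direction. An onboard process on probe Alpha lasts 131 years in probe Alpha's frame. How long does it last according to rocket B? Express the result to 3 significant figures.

Transform probe Alpha's velocity into rocket B's frame: (0.49 − 0.8557)/(1 − 0.49·0.8557) = −0.3657/0.580707, so the relative speed is 0.62975c.
γ for this relative speed: γ = 1/√(1 − 0.396585) = 1.2873.
The clock on probe Alpha records proper time, so rocket B measures Δt = γΔτ = 1.2873 × 131 = 169 years.

169 years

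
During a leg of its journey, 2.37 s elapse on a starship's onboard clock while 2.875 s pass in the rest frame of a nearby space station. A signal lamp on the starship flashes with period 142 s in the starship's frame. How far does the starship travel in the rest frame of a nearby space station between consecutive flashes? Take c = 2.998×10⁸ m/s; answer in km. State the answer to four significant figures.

2.923×10^7 km

γ = Δt/Δτ = 2.875/2.37 = 1.21308.
β = √(1 − 1/γ²) = 0.56608. Lab-frame period = γτ = 1.21308×142 s = 172.26 s. Distance = βc × γτ = 0.56608 × 2.998×10⁸ m/s × 172.26 s = 2.9234×10^10 m = 2.923×10^7 km.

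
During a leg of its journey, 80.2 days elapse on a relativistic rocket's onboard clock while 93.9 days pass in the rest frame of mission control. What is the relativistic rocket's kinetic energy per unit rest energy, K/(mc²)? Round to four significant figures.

From Δt = γΔτ: γ = 93.9/80.2 = 1.17082.
K/(mc²) = γ − 1 = 1.17082 − 1 = 0.1708.

0.1708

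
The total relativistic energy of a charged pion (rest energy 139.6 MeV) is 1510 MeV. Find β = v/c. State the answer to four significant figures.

Total energy E = γmc² gives γ = 1510/139.6 = 10.817.
Hence β = √(1 − 1/γ²) = √(1 − 0.00854646) = √0.99145354 = 0.9957.

0.9957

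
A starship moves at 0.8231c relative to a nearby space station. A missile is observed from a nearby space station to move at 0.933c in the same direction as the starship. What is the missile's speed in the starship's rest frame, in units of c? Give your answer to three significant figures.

Transform to the starship's frame: u' = (u − v)/(1 − uv/c²).
u' = (0.933 − 0.8231)/(1 − 0.933×0.8231) = 0.1099/0.2320477 = 0.47361.
Speed in the starship's frame: 0.474c (in the same direction).

0.474c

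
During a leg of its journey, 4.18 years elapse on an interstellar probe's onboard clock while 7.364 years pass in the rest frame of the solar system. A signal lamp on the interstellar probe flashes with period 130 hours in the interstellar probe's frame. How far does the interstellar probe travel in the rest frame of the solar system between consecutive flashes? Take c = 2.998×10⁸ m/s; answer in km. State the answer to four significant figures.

2.035×10^11 km

From Δt = γΔτ: γ = 7.364/4.18 = 1.76172.
β = √(1 − 1/γ²) = 0.82329. Lab-frame period = γτ = 1.76172×130 hours = 229.02 hours. Distance = βc × γτ = 0.82329 × 2.998×10⁸ m/s × 824472 s = 2.0350×10^14 m = 2.035×10^11 km.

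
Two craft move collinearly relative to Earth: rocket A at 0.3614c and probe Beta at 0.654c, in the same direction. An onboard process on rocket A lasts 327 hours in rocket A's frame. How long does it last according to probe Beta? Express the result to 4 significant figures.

Transform rocket A's velocity into probe Beta's frame: (0.3614 − 0.654)/(1 − 0.3614·0.654) = −0.2926/0.7636444, so the relative speed is 0.38316c.
γ for this relative speed: γ = 1/√(1 − 0.146812) = 1.0826.
Rocket A's interval is proper; time dilation gives Δt_B = γΔτ = 1.0826 × 327 hours = 354.0 hours.

354.0 hours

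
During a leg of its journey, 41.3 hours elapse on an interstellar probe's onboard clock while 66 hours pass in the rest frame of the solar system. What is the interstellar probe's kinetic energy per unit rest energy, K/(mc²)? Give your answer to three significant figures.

The time-dilation ratio gives γ = 66/41.3 = 1.59806.
K/(mc²) = γ − 1 = 1.59806 − 1 = 0.598.

0.598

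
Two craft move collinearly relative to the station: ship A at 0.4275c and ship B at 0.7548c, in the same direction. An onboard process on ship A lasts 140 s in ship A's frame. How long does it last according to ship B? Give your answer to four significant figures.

159.9 s

Transform ship A's velocity into ship B's frame: (0.4275 − 0.7548)/(1 − 0.4275·0.7548) = −0.3273/0.677323, so the relative speed is 0.48323c.
γ for this relative speed: γ = 1/√(1 − 0.233511) = 1.1422.
The clock on ship A records proper time, so ship B measures Δt = γΔτ = 1.1422 × 140 = 159.9 s.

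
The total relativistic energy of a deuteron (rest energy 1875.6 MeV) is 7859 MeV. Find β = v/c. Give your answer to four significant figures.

0.9711

Total energy E = γmc² gives γ = 7859/1875.6 = 4.1901.
Hence β = √(1 − 1/γ²) = √(1 − 0.0569575) = √0.9430425 = 0.9711.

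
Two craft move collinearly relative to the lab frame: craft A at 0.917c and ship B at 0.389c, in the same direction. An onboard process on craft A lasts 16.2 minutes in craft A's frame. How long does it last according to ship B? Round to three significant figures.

28.4 minutes

Speed of craft A in ship B's frame: u = (v_A − v_B)/(1 − v_A v_B/c²) = (0.917 − 0.389)/(1 − 0.917×0.389) = 0.528/0.643287 = 0.82078; |u| = 0.82078c.
γ for this relative speed: γ = 1/√(1 − 0.67368) = 1.7506.
The clock on craft A records proper time, so ship B measures Δt = γΔτ = 1.7506 × 16.2 = 28.4 minutes.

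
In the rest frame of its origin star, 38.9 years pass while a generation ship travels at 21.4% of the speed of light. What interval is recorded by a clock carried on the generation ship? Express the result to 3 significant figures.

γ = 1/√(1 − β²) = 1/√(1 − 0.045796) = 1/√0.954204 = 1/0.976834 = 1.0237.
The moving clock records proper time: Δτ = Δt/γ = 38.9/1.0237 = 38.0 years.

38.0 years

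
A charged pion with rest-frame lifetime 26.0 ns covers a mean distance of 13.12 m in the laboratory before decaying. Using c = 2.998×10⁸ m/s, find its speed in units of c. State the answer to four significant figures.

0.8597c

Let x = d/(cτ) = 13.12 m / (2.998×10⁸ m/s × 2.600×10^-8 s) = 1.6832. Since d = βγcτ, x = βγ = β/√(1−β²).
Solving: β² = x²/(1+x²) = 2.83316/3.83316 = 0.739119, so β = 0.8597.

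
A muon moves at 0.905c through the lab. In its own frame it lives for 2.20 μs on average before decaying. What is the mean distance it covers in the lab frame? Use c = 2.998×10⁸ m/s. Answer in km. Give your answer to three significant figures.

1.40 km

γ = 1/√(1 − β²) = 1/√(1 − 0.819025) = 1/√0.180975 = 1/0.425412 = 2.3507.
Lab-frame lifetime: Δt = γτ = 2.3507 × 2.20 μs = 5.1715 μs.
Distance: d = vΔt = 0.905 × 2.998×10⁸ m/s × 5.1715×10^-6 s = 1400 m = 1.40 km.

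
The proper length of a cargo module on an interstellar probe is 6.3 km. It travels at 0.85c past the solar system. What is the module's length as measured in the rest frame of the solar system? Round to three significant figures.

3.32 km

With β = 0.85, γ = 1/√(1 − 0.85²) = 1/√0.2775 = 1.8983.
Length contraction: L = L₀/γ = 6.3/1.8983 = 3.32 km.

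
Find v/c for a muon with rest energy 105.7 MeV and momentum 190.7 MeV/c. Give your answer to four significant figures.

pc/(mc²) = 190.7/105.7 = 1.8042 = βγ = β/√(1−β²).
So β² = x²/(1 + x²) with x = 1.8042: x² = 3.25514, β² = 3.25514/4.25514 = 0.76499, β = 0.8746.

0.8746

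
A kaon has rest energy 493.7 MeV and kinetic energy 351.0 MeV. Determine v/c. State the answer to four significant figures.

0.8114

K = (γ−1)mc², so γ = 1 + 351.0/493.7 = 1.711.
Then v/c = √(1 − γ⁻²) = √(1 − 0.341586) = √0.658414 = 0.8114.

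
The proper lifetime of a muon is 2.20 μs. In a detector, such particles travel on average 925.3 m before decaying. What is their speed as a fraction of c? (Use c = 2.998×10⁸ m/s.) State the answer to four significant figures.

0.8143c

Lab distance = (lab lifetime)·v = γτ·βc, so βγ = d/(cτ) = 925.3/(2.998×10⁸ × 2.200×10^-6) = 1.4029.
With βγ = 1.4029: γ² = 1 + (βγ)² = 2.96813, and β = (βγ)/γ = 1.4029/1.72283 = 0.8143.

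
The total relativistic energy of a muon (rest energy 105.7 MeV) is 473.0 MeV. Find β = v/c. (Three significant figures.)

γ = E/(mc²) = 473.0/105.7 = 4.4749.
β = √(1 − 1/γ²) = √(1 − 0.0499383) = √0.9500617 = 0.975.

0.975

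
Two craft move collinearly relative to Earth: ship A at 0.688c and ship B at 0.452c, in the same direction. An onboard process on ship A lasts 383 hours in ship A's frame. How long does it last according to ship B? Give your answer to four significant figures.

407.7 hours

Speed of ship A in ship B's frame: u = (v_A − v_B)/(1 − v_A v_B/c²) = (0.688 − 0.452)/(1 − 0.688×0.452) = 0.236/0.689024 = 0.34251; |u| = 0.34251c.
γ for this relative speed: γ = 1/√(1 − 0.117313) = 1.0644.
Ship A's interval is proper; time dilation gives Δt_B = γΔτ = 1.0644 × 383 hours = 407.7 hours.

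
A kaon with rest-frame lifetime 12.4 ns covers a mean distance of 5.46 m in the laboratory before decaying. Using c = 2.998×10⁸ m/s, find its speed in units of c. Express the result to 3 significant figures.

Let x = d/(cτ) = 5.460 m / (2.998×10⁸ m/s × 1.240×10^-8 s) = 1.4687. Since d = βγcτ, x = βγ = β/√(1−β²).
Solving: β² = x²/(1+x²) = 2.15708/3.15708 = 0.683252, so β = 0.827.

0.827c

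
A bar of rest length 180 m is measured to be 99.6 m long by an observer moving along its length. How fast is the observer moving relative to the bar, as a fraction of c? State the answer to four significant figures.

Length contraction gives γ = L₀/L = 180/99.6 = 1.8072.
β = √(1 − 1/γ²) = √0.693812 = 0.8330.

0.8330c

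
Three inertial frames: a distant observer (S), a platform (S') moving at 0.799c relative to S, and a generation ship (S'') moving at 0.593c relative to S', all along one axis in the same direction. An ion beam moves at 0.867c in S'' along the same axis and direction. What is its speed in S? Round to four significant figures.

Compose velocities in two stages. Stage 1 (into S'): u₁ = (0.867+0.593)/(1+0.867×0.593) = 0.96425.
Stage 2 (into S): u = (0.96425+0.799)/(1+0.96425×0.799) = 0.99594, so the speed is 0.9959c.

0.9959c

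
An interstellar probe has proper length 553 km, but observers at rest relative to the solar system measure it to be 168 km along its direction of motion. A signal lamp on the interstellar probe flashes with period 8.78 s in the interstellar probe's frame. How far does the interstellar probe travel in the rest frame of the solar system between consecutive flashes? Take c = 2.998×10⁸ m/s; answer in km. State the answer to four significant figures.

From L = L₀/γ: γ = 553/168 = 3.29167.
β = √(1 − 1/γ²) = 0.95274. Lab-frame period = γτ = 3.29167×8.78 s = 28.901 s. Distance = βc × γτ = 0.95274 × 2.998×10⁸ m/s × 28.901 s = 8.2550×10^9 m = 8.255×10^6 km.

8.255×10^6 km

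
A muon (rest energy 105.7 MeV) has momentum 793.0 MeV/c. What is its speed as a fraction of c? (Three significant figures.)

βγ = pc/(mc²) = 793.0/105.7 = 7.5024.
Since γ² = 1 + (βγ)² = 57.286, γ = √57.286 = 7.56875, and β = (βγ)/γ = 7.5024/7.56875 = 0.991.

0.991c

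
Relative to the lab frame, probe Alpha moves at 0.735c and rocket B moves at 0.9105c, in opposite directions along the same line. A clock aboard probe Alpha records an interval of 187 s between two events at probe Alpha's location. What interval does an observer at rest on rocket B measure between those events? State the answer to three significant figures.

1110 s

Transform probe Alpha's velocity into rocket B's frame: (0.735 + 0.9105)/(1 + 0.735·0.9105) = 1.6455/1.6692175, so the relative speed is 0.98579c.
γ for this relative speed: γ = 1/√(1 − 0.971782) = 5.953.
Probe Alpha's interval is proper; time dilation gives Δt_B = γΔτ = 5.953 × 187 s = 1110 s.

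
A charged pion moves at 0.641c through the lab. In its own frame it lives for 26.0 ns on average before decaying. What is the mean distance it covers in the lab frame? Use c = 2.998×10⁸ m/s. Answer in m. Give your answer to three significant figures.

Lorentz factor: γ = (1 − 0.410881)^(−1/2) = 1.3029.
Lab-frame lifetime: Δt = γτ = 1.3029 × 26.0 ns = 33.875 ns.
Distance: d = vΔt = 0.641 × 2.998×10⁸ m/s × 3.3875×10^-8 s = 6.51 m.

6.51 m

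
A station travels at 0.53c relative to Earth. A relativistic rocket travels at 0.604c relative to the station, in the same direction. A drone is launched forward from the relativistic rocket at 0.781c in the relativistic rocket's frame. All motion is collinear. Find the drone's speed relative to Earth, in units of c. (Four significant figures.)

0.9815c

First combine the drone and relativistic rocket (S''→S'): u₁ = (0.781 + 0.604)/(1 + 0.781×0.604) = 1.385/1.471724 = 0.94107.
Then combine with the station (S'→S): u = (0.94107 + 0.53)/(1 + 0.94107×0.53) = 1.47107/1.4987671 = 0.98152.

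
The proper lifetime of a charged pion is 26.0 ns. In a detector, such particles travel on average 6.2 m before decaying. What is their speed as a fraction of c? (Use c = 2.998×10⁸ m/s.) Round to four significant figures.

Lab distance = (lab lifetime)·v = γτ·βc, so βγ = d/(cτ) = 6.200/(2.998×10⁸ × 2.600×10^-8) = 0.7954.
With βγ = 0.7954: γ² = 1 + (βγ)² = 1.632661, and β = (βγ)/γ = 0.7954/1.27776 = 0.6225.

0.6225c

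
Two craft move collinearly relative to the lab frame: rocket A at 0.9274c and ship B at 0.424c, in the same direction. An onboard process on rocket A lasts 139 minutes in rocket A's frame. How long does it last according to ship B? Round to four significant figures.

249.0 minutes

Transform rocket A's velocity into ship B's frame: (0.9274 − 0.424)/(1 − 0.9274·0.424) = 0.5034/0.6067824, so the relative speed is 0.82962c.
At |u| = 0.82962c, γ = (1 − 0.688269)^(−1/2) = 1.7911.
The clock on rocket A records proper time, so ship B measures Δt = γΔτ = 1.7911 × 139 = 249.0 minutes.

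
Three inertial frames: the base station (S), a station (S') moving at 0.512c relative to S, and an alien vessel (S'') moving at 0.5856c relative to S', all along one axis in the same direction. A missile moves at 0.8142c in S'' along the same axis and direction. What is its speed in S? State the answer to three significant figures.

Apply u = (u'+v)/(1+u'v) twice. Missile in the station frame: (0.8142+0.5856)/(1+0.8142·0.5856) = 1.3998/1.47679552 = 0.94786c.
That velocity, transformed to the rest frame of the base station: (0.94786+0.512)/(1+0.94786·0.512) = 1.45986/1.48530432 = 0.98287c.

0.983c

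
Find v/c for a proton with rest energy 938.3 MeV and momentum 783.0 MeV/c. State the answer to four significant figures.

βγ = pc/(mc²) = 783.0/938.3 = 0.83449.
Since γ² = 1 + (βγ)² = 1.696374, γ = √1.696374 = 1.30245, and β = (βγ)/γ = 0.83449/1.30245 = 0.6407.

0.6407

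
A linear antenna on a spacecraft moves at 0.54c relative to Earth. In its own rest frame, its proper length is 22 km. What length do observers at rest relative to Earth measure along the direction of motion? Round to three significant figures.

18.5 km

γ = 1/√(1 − β²) = 1/√(1 − 0.2916) = 1/√0.7084 = 1/0.841665 = 1.1881.
Along the direction of motion the measured length is L₀/γ = 22/1.1881 = 18.5 km.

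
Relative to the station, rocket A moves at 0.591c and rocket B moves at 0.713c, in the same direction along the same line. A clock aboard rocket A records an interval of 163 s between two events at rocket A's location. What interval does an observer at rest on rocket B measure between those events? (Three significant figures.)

Transform rocket A's velocity into rocket B's frame: (0.591 − 0.713)/(1 − 0.591·0.713) = −0.122/0.578617, so the relative speed is 0.21085c.
At |u| = 0.21085c, γ = (1 − 0.0444577)^(−1/2) = 1.023.
Rocket A's interval is proper; time dilation gives Δt_B = γΔτ = 1.023 × 163 s = 167 s.

167 s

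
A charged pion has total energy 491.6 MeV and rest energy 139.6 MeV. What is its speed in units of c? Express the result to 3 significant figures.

0.959c

γ = E/(mc²) = 491.6/139.6 = 3.5215.
β = √(1 − 1/γ²) = √(1 − 0.0806389) = √0.9193611 = 0.959.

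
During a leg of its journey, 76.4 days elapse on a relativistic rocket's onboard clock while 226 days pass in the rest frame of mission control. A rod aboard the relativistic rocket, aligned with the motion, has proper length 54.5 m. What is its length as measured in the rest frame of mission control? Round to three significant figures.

From Δt = γΔτ: γ = 226/76.4 = 2.95812.
L = L₀/γ = 54.5/2.95812 = 18.4 m.

18.4 m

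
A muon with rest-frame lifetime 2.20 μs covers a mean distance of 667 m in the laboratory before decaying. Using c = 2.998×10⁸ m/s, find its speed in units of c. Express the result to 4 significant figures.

0.7111c

Let x = d/(cτ) = 667.0 m / (2.998×10⁸ m/s × 2.200×10^-6 s) = 1.0113. Since d = βγcτ, x = βγ = β/√(1−β²).
Solving: β² = x²/(1+x²) = 1.02273/2.02273 = 0.505619, so β = 0.7111.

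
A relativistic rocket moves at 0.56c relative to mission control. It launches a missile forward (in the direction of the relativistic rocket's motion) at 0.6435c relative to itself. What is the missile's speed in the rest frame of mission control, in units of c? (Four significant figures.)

0.8847c

Relativistic velocity addition: u = (u' + v)/(1 + u'v/c²), with u' = 0.6435c and v = 0.56c.
Numerator: 0.6435 + 0.56 = 1.2035. Denominator: 1 + (0.6435)(0.56) = 1.36036.
u = 1.2035/1.36036 = 0.88469, so the speed is 0.8847c.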